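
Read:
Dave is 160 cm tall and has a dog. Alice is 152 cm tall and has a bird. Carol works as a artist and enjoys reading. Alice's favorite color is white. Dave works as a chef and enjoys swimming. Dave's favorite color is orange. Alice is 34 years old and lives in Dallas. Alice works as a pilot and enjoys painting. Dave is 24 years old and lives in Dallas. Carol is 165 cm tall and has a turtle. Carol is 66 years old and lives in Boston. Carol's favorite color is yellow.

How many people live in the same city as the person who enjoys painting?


Person with hobby painting is Alice, city Dallas. Count = 2

2


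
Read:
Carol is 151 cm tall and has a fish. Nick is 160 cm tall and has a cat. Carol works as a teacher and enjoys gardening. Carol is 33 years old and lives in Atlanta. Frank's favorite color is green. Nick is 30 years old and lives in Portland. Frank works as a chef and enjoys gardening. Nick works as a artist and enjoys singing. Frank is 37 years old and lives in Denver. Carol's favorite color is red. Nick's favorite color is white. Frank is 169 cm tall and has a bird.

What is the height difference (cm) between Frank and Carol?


|169 - 151| = 18

18


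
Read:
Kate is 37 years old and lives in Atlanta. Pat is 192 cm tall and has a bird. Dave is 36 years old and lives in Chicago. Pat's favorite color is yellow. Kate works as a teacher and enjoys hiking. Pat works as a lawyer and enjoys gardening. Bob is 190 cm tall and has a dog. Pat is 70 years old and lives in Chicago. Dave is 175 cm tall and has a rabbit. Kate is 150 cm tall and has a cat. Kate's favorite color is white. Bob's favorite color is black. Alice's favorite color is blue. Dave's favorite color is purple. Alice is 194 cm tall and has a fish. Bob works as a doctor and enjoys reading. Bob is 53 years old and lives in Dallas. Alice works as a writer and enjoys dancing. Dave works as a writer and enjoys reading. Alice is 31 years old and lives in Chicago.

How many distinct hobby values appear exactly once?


Unique hobby values: 3

3


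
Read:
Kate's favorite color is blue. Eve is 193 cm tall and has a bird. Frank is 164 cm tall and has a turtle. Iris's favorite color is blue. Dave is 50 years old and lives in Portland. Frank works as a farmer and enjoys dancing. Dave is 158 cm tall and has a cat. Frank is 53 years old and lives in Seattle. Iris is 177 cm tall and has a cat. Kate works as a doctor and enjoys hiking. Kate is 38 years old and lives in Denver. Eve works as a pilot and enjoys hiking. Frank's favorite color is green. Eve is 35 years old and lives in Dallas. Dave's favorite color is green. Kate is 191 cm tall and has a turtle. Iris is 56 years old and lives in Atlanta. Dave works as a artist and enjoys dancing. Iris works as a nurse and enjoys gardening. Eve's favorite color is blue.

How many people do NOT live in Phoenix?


Not in Phoenix: 5

5


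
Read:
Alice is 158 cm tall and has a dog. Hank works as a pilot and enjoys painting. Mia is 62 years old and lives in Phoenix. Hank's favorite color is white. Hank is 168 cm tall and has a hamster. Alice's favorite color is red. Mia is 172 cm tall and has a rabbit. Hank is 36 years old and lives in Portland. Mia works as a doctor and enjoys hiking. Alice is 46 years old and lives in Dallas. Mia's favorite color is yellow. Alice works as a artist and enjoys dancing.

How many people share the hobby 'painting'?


Count: 1

1


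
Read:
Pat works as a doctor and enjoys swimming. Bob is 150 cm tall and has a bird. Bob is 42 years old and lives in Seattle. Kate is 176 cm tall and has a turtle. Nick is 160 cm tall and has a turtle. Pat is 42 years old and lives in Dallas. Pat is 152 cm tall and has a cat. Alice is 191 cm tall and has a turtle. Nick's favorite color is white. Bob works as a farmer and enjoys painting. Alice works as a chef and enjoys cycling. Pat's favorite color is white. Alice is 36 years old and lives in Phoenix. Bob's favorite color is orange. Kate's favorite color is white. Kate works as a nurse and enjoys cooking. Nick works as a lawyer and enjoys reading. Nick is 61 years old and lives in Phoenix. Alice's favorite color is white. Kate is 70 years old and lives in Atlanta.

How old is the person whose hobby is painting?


Person with hobby=painting is Bob, age 42

42


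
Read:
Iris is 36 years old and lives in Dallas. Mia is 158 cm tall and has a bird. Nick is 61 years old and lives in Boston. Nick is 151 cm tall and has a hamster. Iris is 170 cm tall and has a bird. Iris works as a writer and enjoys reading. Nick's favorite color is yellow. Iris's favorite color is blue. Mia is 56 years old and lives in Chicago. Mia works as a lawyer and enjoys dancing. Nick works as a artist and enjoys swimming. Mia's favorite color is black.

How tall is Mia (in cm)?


Mia is 158 cm tall

158


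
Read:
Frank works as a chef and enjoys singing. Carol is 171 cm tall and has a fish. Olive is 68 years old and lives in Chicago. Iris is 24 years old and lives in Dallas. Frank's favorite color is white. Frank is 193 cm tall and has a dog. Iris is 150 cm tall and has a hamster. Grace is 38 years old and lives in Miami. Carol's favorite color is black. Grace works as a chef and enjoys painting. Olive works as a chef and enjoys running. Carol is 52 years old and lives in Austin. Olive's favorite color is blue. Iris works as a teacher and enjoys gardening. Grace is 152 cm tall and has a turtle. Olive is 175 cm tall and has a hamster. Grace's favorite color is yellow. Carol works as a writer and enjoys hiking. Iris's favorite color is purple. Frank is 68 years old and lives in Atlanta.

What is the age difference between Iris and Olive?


|24 - 68| = 44

44


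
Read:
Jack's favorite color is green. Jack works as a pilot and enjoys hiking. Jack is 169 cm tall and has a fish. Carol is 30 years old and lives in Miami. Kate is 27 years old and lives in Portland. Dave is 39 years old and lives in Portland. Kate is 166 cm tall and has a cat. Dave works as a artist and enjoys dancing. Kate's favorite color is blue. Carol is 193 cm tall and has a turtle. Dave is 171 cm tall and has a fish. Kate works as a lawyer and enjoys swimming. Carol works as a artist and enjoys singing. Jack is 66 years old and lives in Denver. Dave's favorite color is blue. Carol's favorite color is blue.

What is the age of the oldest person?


Oldest: Jack at 66

66


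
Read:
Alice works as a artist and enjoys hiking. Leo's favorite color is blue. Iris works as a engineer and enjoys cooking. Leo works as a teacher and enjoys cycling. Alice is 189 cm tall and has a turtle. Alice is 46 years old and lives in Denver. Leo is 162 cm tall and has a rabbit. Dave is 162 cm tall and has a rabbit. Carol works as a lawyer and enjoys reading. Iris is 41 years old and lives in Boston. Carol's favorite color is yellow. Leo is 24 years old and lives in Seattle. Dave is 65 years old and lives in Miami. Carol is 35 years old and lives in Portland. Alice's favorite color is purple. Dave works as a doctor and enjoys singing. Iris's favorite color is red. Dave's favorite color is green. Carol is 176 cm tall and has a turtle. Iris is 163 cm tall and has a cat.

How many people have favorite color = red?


Count: 1

1


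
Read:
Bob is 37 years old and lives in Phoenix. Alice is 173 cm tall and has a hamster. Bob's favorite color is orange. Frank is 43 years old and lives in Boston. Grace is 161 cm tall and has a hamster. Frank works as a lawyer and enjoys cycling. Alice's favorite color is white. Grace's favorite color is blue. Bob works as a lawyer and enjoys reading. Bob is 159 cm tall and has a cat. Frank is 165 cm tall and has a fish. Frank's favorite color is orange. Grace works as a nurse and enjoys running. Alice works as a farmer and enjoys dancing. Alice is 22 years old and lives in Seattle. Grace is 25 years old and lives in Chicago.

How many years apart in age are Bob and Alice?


37 vs 22, diff = 15

15


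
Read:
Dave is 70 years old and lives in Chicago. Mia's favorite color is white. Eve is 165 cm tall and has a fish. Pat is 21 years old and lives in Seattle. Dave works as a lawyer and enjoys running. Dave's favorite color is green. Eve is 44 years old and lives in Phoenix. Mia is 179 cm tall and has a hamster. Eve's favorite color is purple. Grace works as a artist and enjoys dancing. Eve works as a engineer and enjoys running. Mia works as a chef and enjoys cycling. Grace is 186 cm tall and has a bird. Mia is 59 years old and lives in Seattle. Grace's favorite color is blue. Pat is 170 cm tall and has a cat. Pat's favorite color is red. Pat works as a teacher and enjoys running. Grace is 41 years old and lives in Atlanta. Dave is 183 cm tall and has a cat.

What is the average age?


Sum=235, n=5, avg=47

47


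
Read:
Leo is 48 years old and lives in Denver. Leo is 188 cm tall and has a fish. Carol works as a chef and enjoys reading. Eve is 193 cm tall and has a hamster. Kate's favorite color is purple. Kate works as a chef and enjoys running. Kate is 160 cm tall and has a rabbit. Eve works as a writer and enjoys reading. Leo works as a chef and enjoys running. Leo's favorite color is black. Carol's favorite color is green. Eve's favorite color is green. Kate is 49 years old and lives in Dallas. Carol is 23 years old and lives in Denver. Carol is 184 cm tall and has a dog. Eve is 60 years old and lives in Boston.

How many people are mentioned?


People: Carol, Kate, Leo, Eve. Count = 4

4


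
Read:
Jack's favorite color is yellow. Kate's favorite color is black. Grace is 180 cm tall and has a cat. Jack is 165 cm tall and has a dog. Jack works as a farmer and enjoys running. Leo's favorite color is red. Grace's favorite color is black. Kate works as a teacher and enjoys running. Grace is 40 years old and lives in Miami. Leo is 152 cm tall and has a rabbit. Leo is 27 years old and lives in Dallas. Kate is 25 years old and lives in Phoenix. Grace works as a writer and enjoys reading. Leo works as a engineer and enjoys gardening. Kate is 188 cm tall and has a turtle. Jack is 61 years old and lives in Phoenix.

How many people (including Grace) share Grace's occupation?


Grace is a writer. Count = 1

1


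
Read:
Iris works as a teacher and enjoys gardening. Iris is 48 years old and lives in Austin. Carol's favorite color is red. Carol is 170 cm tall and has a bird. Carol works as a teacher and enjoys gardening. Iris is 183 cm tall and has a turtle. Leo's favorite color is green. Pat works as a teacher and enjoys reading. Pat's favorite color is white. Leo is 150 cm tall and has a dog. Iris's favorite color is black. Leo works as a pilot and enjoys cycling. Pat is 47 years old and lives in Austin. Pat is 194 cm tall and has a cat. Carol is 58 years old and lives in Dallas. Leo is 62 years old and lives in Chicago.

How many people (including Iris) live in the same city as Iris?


Iris lives in Austin. Count = 2

2


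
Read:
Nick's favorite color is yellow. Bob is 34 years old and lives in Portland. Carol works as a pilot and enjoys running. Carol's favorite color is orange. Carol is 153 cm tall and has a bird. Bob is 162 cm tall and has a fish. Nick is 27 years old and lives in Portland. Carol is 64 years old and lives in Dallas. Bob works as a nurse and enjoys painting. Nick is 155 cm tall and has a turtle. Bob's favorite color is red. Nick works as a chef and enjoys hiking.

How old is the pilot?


The pilot is Carol, age 64

64


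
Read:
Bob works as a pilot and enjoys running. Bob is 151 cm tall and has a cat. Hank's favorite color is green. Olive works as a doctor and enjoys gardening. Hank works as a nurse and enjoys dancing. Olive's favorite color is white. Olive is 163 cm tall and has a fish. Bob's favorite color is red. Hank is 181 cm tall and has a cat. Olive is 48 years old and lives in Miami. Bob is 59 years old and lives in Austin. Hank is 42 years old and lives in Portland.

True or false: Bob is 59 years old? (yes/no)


Bob is actually 59. yes

yes


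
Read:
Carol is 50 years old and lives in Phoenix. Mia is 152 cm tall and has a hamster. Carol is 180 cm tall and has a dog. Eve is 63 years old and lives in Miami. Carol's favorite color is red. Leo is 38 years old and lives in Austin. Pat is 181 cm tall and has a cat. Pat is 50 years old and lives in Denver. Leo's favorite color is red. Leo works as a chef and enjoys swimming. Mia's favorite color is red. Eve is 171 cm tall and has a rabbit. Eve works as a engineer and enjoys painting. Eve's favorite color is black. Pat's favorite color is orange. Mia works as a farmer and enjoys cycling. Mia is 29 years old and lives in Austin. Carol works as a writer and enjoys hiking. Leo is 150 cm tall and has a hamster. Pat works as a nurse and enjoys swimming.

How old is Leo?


Leo is 38 years old

38


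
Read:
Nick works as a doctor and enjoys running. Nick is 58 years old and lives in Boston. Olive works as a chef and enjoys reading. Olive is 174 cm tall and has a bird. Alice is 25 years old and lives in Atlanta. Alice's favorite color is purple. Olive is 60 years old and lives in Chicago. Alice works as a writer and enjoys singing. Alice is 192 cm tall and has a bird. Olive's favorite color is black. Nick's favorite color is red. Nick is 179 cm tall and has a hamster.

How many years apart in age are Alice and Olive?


25 vs 60, diff = 35

35


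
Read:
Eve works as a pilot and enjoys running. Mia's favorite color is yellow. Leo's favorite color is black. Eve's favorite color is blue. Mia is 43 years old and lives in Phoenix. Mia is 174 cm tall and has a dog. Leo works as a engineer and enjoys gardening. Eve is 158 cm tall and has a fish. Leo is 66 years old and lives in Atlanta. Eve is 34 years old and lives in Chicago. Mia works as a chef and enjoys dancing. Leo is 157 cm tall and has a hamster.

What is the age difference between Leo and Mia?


|66 - 43| = 23

23


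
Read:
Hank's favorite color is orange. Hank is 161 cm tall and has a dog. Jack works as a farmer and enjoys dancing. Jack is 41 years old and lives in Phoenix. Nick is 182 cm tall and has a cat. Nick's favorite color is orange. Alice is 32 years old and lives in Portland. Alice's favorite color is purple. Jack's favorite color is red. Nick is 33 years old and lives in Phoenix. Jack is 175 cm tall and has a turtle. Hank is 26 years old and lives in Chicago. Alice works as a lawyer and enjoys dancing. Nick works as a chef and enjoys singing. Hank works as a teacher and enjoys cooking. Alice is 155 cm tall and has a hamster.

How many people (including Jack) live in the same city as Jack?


Jack lives in Phoenix. Count = 2

2


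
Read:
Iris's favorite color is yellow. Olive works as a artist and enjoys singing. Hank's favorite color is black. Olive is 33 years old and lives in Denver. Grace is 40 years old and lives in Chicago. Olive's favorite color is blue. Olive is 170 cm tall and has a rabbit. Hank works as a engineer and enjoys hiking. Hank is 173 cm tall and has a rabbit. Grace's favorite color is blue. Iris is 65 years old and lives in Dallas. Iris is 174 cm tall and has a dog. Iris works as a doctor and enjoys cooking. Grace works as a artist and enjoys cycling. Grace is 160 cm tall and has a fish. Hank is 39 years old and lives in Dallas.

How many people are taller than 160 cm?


Taller than 160: 3

3


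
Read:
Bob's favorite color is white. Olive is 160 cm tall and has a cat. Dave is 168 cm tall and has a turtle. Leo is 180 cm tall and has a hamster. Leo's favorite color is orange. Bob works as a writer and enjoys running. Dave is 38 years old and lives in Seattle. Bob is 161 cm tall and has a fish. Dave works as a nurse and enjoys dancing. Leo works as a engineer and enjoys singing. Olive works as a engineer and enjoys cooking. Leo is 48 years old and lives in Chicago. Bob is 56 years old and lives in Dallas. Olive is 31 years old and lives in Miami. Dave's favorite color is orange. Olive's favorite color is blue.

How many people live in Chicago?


Count in Chicago: 1

1


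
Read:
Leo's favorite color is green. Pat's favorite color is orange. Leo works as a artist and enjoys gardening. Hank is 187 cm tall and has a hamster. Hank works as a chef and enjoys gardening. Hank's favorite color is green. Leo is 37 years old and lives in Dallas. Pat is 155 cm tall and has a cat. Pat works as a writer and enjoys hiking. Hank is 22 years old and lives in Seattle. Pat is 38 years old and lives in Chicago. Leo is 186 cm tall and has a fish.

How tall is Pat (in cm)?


Pat is 155 cm tall

155


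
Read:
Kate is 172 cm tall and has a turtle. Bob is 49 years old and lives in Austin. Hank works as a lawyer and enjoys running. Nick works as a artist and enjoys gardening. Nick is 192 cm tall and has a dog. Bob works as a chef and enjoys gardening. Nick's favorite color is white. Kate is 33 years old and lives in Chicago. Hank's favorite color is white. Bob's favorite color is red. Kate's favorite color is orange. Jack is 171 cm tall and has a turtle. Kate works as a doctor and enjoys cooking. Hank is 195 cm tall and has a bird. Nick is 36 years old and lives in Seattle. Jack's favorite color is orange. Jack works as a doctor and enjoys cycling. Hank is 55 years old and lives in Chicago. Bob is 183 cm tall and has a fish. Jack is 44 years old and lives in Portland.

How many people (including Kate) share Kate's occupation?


Kate is a doctor. Count = 2

2


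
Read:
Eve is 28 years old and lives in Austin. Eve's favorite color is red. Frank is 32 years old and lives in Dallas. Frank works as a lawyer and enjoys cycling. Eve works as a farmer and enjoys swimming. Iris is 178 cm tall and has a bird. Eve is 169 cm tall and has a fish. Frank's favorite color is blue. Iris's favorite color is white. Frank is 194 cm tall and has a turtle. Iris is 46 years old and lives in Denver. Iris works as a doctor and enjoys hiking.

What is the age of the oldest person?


Oldest: Iris at 46

46


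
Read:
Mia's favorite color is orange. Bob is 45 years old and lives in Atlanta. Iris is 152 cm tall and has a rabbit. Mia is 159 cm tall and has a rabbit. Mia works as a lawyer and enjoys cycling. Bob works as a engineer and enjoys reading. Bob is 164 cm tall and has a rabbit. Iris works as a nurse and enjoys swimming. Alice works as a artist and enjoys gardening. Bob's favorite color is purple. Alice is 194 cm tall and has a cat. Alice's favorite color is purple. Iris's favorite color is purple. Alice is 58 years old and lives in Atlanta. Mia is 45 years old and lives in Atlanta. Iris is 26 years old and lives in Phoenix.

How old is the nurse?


The nurse is Iris, age 26

26


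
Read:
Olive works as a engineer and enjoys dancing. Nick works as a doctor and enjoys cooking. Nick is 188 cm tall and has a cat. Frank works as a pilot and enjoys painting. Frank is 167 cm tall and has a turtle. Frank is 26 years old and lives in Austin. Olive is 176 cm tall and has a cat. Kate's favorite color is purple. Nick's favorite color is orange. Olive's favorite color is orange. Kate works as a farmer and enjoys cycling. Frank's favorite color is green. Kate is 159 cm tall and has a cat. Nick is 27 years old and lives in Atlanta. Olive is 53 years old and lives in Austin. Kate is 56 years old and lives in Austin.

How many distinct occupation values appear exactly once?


Unique occupation values: 4

4


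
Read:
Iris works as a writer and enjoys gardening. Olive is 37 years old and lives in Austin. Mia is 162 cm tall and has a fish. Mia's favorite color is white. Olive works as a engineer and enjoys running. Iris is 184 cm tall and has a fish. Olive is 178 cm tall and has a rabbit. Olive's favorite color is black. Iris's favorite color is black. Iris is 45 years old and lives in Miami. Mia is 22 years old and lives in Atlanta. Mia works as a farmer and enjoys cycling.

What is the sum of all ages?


22+45+37 = 104

104


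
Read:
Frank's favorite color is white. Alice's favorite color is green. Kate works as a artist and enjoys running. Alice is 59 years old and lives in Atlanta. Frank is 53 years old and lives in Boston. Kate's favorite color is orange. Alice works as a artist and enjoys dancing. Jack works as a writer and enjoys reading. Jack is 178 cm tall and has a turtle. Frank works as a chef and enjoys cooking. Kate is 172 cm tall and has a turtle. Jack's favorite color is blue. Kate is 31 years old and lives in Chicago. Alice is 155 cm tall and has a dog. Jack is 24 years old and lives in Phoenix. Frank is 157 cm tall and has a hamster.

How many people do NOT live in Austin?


Not in Austin: 4

4


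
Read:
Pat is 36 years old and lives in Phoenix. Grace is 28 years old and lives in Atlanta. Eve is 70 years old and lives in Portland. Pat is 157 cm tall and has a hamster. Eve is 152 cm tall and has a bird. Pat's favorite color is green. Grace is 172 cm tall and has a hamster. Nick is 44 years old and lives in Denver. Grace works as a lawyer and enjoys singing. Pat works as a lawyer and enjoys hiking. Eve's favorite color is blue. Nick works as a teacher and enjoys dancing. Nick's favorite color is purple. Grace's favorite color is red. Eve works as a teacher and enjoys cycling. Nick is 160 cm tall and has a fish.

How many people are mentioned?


People: Pat, Grace, Eve, Nick. Count = 4

4


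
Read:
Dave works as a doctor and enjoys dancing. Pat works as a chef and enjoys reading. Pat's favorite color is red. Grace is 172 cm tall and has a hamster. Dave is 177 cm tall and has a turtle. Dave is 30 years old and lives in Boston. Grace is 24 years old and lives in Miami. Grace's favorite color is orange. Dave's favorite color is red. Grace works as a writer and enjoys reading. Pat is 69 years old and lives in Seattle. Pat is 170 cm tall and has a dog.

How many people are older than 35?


Filter: 1

1


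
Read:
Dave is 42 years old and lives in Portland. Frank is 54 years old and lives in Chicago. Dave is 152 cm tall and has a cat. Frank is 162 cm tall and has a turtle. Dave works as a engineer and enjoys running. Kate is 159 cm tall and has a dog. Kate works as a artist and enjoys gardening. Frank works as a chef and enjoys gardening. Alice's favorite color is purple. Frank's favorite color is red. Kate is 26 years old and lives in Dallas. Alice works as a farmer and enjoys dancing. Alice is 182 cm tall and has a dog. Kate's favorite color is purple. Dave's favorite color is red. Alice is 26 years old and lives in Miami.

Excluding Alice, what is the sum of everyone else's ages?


Sum (excluding Alice): 122

122


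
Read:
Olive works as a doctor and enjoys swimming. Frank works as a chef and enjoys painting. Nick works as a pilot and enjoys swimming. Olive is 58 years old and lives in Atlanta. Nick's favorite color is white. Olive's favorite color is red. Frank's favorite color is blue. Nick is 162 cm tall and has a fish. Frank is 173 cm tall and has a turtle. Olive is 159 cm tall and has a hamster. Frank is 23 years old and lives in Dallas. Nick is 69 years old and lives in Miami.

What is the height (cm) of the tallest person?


Tallest: Frank at 173 cm

173


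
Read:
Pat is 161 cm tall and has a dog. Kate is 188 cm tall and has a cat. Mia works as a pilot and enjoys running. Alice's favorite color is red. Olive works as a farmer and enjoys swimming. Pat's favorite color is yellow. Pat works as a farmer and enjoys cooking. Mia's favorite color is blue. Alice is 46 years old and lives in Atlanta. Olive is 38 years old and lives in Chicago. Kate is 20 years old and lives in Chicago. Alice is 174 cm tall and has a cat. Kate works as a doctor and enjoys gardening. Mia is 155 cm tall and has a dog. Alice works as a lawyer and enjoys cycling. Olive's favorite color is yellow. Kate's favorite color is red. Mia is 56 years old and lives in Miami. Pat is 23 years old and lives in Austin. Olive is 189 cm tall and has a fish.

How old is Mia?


Mia is 56 years old

56


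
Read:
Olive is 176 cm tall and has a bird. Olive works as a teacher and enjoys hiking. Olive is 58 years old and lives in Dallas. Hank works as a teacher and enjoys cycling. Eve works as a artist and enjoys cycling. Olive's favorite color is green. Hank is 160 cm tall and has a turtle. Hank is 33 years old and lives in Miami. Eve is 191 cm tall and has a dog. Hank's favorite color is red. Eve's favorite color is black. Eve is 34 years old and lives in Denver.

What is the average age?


Sum=125, n=3, avg=41.67

41.67


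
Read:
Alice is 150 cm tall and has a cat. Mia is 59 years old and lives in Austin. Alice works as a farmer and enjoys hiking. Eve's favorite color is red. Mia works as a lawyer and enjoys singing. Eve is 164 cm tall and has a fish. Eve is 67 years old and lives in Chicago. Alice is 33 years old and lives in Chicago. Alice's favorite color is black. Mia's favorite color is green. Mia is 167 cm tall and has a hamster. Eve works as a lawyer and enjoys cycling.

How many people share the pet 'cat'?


Count: 1

1


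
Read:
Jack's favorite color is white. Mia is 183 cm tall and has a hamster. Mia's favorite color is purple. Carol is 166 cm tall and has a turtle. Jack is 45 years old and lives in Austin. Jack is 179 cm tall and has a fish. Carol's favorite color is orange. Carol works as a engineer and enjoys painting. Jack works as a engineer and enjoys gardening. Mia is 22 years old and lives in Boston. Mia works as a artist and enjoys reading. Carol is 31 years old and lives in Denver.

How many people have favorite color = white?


Count: 1

1


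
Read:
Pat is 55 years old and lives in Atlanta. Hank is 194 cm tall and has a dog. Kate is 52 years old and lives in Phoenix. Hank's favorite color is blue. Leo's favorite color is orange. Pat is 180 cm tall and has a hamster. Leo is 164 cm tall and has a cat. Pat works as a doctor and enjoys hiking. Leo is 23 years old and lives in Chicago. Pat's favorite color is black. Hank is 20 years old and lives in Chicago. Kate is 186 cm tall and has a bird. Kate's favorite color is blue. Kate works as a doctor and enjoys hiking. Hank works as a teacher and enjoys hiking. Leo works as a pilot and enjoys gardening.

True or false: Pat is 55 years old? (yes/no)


Pat is actually 55. yes

yes


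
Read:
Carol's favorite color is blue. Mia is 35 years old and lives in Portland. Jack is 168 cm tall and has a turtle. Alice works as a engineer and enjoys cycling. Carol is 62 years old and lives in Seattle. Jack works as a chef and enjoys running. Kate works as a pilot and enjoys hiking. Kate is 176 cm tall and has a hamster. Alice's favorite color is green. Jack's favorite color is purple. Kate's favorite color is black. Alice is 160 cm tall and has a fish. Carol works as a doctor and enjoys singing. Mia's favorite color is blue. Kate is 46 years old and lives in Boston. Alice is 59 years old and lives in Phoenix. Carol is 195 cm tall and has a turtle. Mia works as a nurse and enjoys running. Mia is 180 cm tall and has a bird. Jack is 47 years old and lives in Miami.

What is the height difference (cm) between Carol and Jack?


|195 - 168| = 27

27


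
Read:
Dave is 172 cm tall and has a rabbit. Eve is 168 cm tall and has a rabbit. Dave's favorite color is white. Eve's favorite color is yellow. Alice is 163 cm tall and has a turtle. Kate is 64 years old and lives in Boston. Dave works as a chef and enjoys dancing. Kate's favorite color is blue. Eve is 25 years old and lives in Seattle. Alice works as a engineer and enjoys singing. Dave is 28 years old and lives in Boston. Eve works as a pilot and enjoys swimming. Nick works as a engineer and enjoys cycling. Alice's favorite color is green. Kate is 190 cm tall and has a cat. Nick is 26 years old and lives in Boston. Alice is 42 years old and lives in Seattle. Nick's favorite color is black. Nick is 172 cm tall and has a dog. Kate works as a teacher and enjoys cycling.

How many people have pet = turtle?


Count: 1

1


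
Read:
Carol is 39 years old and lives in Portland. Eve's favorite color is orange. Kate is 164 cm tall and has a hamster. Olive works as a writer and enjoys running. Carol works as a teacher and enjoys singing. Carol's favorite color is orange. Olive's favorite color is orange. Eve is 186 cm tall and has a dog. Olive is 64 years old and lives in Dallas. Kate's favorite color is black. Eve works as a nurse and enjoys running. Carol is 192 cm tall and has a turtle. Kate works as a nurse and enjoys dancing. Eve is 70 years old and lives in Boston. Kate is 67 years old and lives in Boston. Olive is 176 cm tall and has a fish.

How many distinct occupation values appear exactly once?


Unique occupation values: 2

2


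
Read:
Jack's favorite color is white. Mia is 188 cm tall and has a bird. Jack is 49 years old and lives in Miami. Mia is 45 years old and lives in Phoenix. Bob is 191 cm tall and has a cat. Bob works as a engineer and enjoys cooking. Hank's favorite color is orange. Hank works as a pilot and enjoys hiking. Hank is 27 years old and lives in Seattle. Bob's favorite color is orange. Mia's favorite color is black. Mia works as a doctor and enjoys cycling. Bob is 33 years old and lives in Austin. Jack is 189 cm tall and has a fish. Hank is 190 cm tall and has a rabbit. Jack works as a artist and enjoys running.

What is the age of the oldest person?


Oldest: Jack at 49

49


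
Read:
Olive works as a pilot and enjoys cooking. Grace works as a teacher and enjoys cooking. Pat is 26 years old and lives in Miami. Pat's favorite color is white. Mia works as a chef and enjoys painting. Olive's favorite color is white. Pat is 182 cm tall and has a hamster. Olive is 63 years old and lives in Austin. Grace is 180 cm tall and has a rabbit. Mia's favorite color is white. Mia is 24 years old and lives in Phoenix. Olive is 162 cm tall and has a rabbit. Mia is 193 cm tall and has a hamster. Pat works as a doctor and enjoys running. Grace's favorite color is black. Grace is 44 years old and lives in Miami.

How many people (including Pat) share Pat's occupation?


Pat is a doctor. Count = 1

1


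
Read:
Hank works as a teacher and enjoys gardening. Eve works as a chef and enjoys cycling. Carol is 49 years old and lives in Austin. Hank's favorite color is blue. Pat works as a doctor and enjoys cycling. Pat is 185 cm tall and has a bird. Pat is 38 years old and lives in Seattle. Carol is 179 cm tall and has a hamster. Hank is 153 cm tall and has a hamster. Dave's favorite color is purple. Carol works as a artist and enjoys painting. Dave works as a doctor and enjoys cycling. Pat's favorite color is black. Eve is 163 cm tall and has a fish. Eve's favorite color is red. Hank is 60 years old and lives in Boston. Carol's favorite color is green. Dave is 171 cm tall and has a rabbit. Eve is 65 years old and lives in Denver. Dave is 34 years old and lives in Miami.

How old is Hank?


Hank is 60 years old

60


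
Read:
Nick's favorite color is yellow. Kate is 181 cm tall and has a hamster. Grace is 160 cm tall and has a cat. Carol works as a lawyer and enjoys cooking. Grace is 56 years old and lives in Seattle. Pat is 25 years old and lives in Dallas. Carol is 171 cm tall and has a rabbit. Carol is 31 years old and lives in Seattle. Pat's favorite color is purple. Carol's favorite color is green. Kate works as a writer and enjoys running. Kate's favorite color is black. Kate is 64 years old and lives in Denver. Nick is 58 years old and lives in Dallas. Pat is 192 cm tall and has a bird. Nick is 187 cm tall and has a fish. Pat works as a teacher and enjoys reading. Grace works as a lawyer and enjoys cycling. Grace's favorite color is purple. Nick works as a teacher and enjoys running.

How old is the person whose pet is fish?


Person with pet=fish is Nick, age 58

58


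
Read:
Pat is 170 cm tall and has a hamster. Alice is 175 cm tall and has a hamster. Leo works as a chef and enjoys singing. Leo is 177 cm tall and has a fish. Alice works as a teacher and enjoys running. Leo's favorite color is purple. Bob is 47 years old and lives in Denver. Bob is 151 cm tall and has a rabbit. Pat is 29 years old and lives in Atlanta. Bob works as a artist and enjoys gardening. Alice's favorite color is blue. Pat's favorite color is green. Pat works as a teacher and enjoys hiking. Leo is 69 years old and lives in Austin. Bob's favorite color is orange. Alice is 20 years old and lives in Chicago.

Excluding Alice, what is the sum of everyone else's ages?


Sum (excluding Alice): 145

145


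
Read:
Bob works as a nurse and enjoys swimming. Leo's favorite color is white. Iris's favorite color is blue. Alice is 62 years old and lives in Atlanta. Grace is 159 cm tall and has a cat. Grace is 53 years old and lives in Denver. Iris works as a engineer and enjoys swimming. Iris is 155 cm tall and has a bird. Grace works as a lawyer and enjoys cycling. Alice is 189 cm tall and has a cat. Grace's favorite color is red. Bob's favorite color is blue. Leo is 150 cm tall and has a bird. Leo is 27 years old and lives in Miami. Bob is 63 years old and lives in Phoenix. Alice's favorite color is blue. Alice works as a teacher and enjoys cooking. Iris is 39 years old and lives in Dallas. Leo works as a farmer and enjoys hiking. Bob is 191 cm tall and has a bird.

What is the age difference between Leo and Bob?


|27 - 63| = 36

36


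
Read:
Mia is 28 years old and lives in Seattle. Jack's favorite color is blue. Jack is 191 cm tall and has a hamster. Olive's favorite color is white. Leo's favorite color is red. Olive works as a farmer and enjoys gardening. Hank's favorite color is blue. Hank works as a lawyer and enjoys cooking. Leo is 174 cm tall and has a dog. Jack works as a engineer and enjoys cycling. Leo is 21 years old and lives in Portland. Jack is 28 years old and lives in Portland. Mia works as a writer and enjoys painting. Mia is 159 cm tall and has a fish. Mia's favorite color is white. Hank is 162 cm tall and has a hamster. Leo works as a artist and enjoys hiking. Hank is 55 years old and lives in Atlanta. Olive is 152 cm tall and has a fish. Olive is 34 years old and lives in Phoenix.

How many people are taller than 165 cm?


Taller than 165: 2

2


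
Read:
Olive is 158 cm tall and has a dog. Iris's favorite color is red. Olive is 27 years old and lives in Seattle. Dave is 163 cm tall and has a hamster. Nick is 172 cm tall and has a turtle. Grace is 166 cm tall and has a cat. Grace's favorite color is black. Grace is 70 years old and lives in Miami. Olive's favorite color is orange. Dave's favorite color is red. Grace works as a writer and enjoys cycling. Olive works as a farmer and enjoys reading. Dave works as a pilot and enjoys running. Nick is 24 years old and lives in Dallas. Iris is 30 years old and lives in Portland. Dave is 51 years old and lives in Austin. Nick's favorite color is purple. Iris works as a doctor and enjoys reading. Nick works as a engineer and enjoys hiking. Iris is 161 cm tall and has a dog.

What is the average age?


Sum=202, n=5, avg=40.4

40.4


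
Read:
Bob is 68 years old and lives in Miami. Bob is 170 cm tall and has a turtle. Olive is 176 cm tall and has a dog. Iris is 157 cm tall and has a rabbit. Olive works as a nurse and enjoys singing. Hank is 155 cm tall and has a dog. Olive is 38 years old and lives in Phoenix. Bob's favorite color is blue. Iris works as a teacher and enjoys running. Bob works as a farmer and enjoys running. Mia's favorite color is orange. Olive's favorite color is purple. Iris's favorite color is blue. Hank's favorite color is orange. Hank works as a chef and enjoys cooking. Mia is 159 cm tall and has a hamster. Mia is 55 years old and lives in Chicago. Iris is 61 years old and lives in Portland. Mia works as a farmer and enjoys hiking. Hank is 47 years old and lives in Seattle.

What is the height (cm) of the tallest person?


Tallest: Olive at 176 cm

176


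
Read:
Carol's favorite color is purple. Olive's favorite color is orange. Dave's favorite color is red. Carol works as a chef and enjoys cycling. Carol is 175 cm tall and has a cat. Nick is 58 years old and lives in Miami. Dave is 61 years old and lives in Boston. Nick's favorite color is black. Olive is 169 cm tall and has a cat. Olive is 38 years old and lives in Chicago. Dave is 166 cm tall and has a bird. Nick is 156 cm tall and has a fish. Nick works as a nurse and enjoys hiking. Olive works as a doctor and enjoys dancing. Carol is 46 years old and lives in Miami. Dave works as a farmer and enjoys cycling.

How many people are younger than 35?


Filter: 0

0


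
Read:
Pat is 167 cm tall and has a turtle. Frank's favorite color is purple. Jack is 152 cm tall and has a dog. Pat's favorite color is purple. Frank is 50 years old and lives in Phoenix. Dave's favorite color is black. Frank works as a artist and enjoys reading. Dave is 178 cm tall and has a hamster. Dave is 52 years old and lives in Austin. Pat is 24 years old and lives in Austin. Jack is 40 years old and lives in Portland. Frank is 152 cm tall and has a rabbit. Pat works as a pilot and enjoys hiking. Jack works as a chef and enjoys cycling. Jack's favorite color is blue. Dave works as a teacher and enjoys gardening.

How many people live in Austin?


Count in Austin: 2

2


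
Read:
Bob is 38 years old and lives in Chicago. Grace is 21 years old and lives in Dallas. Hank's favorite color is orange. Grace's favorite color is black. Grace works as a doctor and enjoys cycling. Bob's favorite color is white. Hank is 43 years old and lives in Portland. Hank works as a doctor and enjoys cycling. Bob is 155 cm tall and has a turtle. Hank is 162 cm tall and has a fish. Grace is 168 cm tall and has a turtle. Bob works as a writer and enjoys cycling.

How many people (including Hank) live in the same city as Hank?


Hank lives in Portland. Count = 1

1


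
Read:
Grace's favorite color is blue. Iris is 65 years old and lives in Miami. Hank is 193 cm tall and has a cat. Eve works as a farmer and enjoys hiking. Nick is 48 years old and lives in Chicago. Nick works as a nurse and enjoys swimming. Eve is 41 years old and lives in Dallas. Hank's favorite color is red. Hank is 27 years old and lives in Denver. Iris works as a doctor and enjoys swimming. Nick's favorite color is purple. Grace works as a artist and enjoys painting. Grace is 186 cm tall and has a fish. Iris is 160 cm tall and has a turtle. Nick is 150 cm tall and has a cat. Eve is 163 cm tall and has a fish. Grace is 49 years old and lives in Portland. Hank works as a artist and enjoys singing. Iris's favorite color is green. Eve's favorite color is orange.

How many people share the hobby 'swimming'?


Count: 2

2


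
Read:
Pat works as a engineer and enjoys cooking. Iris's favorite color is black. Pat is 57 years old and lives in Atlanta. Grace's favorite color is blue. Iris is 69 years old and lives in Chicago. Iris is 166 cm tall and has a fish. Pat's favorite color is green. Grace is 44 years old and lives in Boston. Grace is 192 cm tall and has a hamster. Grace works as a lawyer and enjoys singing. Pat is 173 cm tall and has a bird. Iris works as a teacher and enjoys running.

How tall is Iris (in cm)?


Iris is 166 cm tall

166


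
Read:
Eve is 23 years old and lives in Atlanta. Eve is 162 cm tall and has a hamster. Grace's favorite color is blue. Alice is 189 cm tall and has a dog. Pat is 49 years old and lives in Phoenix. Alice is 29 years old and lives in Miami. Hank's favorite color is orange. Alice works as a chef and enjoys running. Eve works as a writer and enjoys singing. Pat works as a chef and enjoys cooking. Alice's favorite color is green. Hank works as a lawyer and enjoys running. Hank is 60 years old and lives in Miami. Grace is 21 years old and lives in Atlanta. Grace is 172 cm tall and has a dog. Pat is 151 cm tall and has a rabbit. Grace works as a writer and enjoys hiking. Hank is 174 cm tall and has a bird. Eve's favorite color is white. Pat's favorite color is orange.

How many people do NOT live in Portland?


Not in Portland: 5

5


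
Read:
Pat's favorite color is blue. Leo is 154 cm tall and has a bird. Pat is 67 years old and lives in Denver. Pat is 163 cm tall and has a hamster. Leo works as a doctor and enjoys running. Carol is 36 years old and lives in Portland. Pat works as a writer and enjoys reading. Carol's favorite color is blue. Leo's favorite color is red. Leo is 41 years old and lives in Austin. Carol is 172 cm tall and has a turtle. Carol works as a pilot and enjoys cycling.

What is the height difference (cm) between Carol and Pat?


|172 - 163| = 9

9
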